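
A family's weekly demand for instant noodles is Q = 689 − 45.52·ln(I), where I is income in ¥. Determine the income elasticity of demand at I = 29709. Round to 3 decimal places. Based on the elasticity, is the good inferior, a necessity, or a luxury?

At I = 29709: Q = 220.180.
dQ/dI = -45.52/I = -0.0015322 at this income.
η = (dQ/dI)·(I/Q) = -0.0015322 × (29709/220.180) = -0.207.
Since η < 0, the good is an inferior good.

-0.207 (inferior good)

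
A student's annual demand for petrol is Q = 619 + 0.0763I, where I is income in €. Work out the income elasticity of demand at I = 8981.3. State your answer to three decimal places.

0.525

At I = 8981.3: Q = 1304.273.
dQ/dI = 0.0763.
η = (dQ/dI)·(I/Q) = 0.0763 × (8981.3/1304.273) = 0.525.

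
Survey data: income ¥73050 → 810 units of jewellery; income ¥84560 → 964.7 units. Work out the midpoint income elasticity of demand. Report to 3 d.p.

1.194

ΔQ = 964.7 − 810 = 154.7; midpoint Q̄ = (810 + 964.7)/2 = 887.35.
ΔI = 84560 − 73050 = 11510; midpoint Ī = (73050 + 84560)/2 = 78805.
η = (ΔQ/Q̄) ÷ (ΔI/Ī) = (154.7/887.35) ÷ (11510/78805) = 1.194.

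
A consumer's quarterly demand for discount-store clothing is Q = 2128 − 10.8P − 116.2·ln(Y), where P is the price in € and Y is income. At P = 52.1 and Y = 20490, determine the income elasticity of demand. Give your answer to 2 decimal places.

At P = 52.1, Y = 20490: Q = 411.722.
Holding P constant, ∂Q/∂Y = -116.2/Y = -0.00567106.
η_Y = (∂Q/∂Y)·(Y/Q) = -0.00567106 × (20490/411.722) = -0.28.

-0.28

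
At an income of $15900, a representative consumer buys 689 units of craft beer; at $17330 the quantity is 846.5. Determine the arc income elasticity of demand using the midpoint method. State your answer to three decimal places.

2.384

ΔQ = 846.5 − 689 = 157.5; midpoint Q̄ = (689 + 846.5)/2 = 767.75.
ΔI = 17330 − 15900 = 1430; midpoint Ī = (15900 + 17330)/2 = 16615.
η = (ΔQ/Q̄) ÷ (ΔI/Ī) = (157.5/767.75) ÷ (1430/16615) = 2.384.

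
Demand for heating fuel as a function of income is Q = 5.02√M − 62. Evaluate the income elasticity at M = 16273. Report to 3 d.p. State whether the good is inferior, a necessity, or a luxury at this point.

At M = 16273: Q = 578.380.
dQ/dM = 5.02/(2√M) = 0.0196761 at this income.
η = (dQ/dM)·(M/Q) = 0.0196761 × (16273/578.380) = 0.554.
Since 0 < η < 1, the good is a necessity.

0.554 (necessity)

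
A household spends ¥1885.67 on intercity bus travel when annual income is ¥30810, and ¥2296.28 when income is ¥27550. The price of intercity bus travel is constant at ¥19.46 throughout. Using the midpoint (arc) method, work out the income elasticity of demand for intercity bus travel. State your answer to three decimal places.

-1.758

With a constant price, Q₁ = 1885.67/19.46 = 96.900 and Q₂ = 2296.28/19.46 = 118.000 (equivalently, work directly with expenditure since P cancels).
Midpoint %ΔQ = (2296.28 − 1885.67)/2090.98 = 0.19637; midpoint %ΔI = (27550 − 30810)/29180 = -0.11172.
η = 0.19637 / -0.11172 = -1.758.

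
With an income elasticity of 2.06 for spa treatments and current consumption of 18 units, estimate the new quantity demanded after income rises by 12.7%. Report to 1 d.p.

22.7

%ΔQ ≈ η × %ΔI = 2.06 × 12.7% = 26.162%.
New Q ≈ 18 × (1 + 0.26162) = 22.7.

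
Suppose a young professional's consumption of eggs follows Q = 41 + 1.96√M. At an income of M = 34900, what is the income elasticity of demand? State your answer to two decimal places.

At M = 34900: Q = 407.158.
dQ/dM = 1.96/(2√M) = 0.00524582 at this income.
η = (dQ/dM)·(M/Q) = 0.00524582 × (34900/407.158) = 0.45.

0.45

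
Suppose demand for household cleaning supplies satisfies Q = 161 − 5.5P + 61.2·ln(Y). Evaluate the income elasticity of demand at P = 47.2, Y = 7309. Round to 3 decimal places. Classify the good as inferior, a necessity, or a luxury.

At P = 47.2, Y = 7309: Q = 445.888.
Holding P constant, ∂Q/∂Y = 61.2/Y = 0.00837324.
η_Y = (∂Q/∂Y)·(Y/Q) = 0.00837324 × (7309/445.888) = 0.137.
Since 0 < η < 1, this is a necessity.

0.137 (necessity)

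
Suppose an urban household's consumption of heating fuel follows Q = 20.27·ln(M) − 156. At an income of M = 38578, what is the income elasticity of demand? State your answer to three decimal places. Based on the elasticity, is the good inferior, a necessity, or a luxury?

At M = 38578: Q = 58.060.
dQ/dM = 20.27/M = 0.000525429 at this income.
η = (dQ/dM)·(M/Q) = 0.000525429 × (38578/58.060) = 0.349.
Since 0 < η < 1, the good is a necessity.

0.349 (necessity)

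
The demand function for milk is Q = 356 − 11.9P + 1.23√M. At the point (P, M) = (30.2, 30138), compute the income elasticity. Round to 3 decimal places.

0.508

At P = 30.2, M = 30138: Q = 210.152.
Holding P constant, ∂Q/∂M = 1.23/(2√M) = 0.00354257.
η_M = (∂Q/∂M)·(M/Q) = 0.00354257 × (30138/210.152) = 0.508.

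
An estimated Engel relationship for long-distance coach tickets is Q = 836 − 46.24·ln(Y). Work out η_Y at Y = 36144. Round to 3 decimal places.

-0.132

At Y = 36144: Q = 350.699.
dQ/dY = -46.24/Y = -0.00127933 at this income.
η = (dQ/dY)·(Y/Q) = -0.00127933 × (36144/350.699) = -0.132.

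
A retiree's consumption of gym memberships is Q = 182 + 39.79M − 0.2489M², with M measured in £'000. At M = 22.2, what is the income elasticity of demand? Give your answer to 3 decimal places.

At M = 22.2: Q = 942.6701.
dQ/dM = 39.79 − 0.4978M = 28.73884.
η = (dQ/dM)·(M/Q) = 28.73884 × (22.2/942.6701) = 0.677.

0.677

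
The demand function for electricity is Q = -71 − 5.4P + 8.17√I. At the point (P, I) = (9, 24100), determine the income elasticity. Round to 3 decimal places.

0.552

At P = 9, I = 24100: Q = 1148.725.
Holding P constant, ∂Q/∂I = 8.17/(2√I) = 0.0263138.
η_I = (∂Q/∂I)·(I/Q) = 0.0263138 × (24100/1148.725) = 0.552.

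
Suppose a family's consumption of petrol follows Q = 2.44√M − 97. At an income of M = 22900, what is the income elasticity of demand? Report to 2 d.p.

0.68

At M = 22900: Q = 272.239.
dQ/dM = 2.44/(2√M) = 0.00806199 at this income.
η = (dQ/dM)·(M/Q) = 0.00806199 × (22900/272.239) = 0.68.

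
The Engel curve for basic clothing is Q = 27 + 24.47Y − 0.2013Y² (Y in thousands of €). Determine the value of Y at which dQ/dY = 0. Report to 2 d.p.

60.78

dQ/dY = 24.47 − 0.4026Y.
The good is inferior where dQ/dY < 0. Setting dQ/dY = 0 gives Y = 24.47 / 0.4026 = 60.78.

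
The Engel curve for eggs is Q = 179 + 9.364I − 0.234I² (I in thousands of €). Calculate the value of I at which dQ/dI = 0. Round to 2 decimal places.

20.01

dQ/dI = 9.364 − 0.468I.
The good is inferior where dQ/dI < 0. Setting dQ/dI = 0 gives I = 9.364 / 0.468 = 20.01.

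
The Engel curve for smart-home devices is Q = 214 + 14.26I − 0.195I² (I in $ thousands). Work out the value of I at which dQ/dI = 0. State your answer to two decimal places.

dQ/dI = 14.26 − 0.39I.
The good is inferior where dQ/dI < 0. Setting dQ/dI = 0 gives I = 14.26 / 0.39 = 36.56.

36.56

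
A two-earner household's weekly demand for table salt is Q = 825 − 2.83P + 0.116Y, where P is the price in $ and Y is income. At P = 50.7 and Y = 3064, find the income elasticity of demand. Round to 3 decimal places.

0.343

At P = 50.7, Y = 3064: Q = 1036.943.
Holding P constant, ∂Q/∂Y = 0.116.
η_Y = (∂Q/∂Y)·(Y/Q) = 0.116 × (3064/1036.943) = 0.343.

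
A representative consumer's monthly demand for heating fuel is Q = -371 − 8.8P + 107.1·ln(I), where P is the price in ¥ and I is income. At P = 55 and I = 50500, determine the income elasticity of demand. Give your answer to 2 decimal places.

At P = 55, I = 50500: Q = 304.864.
Holding P constant, ∂Q/∂I = 107.1/I = 0.00212079.
η_I = (∂Q/∂I)·(I/Q) = 0.00212079 × (50500/304.864) = 0.35.

0.35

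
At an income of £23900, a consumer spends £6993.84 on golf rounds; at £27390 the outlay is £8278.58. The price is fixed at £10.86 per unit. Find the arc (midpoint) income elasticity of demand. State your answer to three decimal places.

With a constant price, Q₁ = 6993.84/10.86 = 644.000 and Q₂ = 8278.58/10.86 = 762.300 (equivalently, work directly with expenditure since P cancels).
Midpoint %ΔQ = (8278.58 − 6993.84)/7636.21 = 0.16824; midpoint %ΔI = (27390 − 23900)/25645 = 0.13609.
η = 0.16824 / 0.13609 = 1.236.

1.236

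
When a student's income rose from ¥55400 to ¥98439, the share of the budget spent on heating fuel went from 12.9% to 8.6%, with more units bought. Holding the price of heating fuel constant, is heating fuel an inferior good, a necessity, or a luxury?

Quantity rises but the budget share falls as income rises, so 0 < η < 1.

necessity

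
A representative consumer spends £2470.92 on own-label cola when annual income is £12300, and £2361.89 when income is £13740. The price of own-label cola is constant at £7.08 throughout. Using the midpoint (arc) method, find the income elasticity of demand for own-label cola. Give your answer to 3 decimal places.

-0.408

With a constant price, Q₁ = 2470.92/7.08 = 349.000 and Q₂ = 2361.89/7.08 = 333.600 (equivalently, work directly with expenditure since P cancels).
Midpoint %ΔQ = (2361.89 − 2470.92)/2416.40 = -0.04512; midpoint %ΔI = (13740 − 12300)/13020 = 0.11060.
η = -0.04512 / 0.11060 = -0.408.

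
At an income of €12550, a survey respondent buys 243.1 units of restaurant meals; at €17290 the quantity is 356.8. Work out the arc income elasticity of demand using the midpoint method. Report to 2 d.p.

ΔQ = 356.8 − 243.1 = 113.7; midpoint Q̄ = (243.1 + 356.8)/2 = 299.95.
ΔI = 17290 − 12550 = 4740; midpoint Ī = (12550 + 17290)/2 = 14920.
η = (ΔQ/Q̄) ÷ (ΔI/Ī) = (113.7/299.95) ÷ (4740/14920) = 1.19.

1.19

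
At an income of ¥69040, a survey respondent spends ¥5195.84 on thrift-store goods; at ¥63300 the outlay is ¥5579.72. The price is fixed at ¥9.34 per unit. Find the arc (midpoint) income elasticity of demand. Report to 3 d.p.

With a constant price, Q₁ = 5195.84/9.34 = 556.300 and Q₂ = 5579.72/9.34 = 597.400 (equivalently, work directly with expenditure since P cancels).
Midpoint %ΔQ = (5579.72 − 5195.84)/5387.78 = 0.07125; midpoint %ΔI = (63300 − 69040)/66170 = -0.08675.
η = 0.07125 / -0.08675 = -0.821.

-0.821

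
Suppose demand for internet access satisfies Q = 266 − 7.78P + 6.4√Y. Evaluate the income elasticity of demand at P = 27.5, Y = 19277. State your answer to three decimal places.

0.472

At P = 27.5, Y = 19277: Q = 940.636.
Holding P constant, ∂Q/∂Y = 6.4/(2√Y) = 0.0230478.
η_Y = (∂Q/∂Y)·(Y/Q) = 0.0230478 × (19277/940.636) = 0.472.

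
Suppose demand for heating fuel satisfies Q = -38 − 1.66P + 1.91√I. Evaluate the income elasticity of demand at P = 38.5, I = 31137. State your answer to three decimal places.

0.717

At P = 38.5, I = 31137: Q = 235.122.
Holding P constant, ∂Q/∂I = 1.91/(2√I) = 0.00541209.
η_I = (∂Q/∂I)·(I/Q) = 0.00541209 × (31137/235.122) = 0.717.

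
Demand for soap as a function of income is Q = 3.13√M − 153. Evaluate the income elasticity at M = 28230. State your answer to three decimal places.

0.705

At M = 28230: Q = 372.896.
dQ/dM = 3.13/(2√M) = 0.00931449 at this income.
η = (dQ/dM)·(M/Q) = 0.00931449 × (28230/372.896) = 0.705.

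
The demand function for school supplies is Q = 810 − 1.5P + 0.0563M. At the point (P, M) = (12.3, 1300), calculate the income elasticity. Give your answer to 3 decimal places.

0.085

At P = 12.3, M = 1300: Q = 864.740.
Holding P constant, ∂Q/∂M = 0.0563.
η_M = (∂Q/∂M)·(M/Q) = 0.0563 × (1300/864.740) = 0.085.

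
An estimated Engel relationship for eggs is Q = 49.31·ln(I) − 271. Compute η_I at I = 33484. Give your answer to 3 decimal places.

0.203

At I = 33484: Q = 242.752.
dQ/dI = 49.31/I = 0.00147264 at this income.
η = (dQ/dI)·(I/Q) = 0.00147264 × (33484/242.752) = 0.203.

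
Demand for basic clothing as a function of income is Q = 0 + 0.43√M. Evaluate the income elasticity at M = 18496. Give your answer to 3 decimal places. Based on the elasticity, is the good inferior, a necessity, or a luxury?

0.500 (necessity)

At M = 18496: Q = 58.480.
dQ/dM = 0.43/(2√M) = 0.00158088 at this income.
η = (dQ/dM)·(M/Q) = 0.00158088 × (18496/58.480) = 0.500.
Since 0 < η < 1, the good is a necessity.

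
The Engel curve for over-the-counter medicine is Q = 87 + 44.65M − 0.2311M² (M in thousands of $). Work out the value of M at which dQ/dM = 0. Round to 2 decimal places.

96.60

dQ/dM = 44.65 − 0.4622M.
The good is inferior where dQ/dM < 0. Setting dQ/dM = 0 gives M = 44.65 / 0.4622 = 96.60.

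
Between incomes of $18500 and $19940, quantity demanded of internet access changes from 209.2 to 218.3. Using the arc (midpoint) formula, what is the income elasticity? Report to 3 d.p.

ΔQ = 218.3 − 209.2 = 9.1; midpoint Q̄ = (209.2 + 218.3)/2 = 213.75.
ΔI = 19940 − 18500 = 1440; midpoint Ī = (18500 + 19940)/2 = 19220.
η = (ΔQ/Q̄) ÷ (ΔI/Ī) = (9.1/213.75) ÷ (1440/19220) = 0.568.

0.568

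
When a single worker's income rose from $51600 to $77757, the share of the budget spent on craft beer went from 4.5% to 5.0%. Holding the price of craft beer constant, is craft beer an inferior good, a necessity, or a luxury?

The budget share rises as income rises, so η > 1.

luxury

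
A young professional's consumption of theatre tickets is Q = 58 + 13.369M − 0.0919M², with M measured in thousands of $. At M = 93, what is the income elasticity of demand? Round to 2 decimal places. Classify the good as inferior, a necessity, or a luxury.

-0.68 (inferior good)

At M = 93: Q = 506.4739.
dQ/dM = 13.369 − 0.1838M = -3.72440.
η = (dQ/dM)·(M/Q) = -3.72440 × (93/506.4739) = -0.68.
η < 0 ⇒ inferior good.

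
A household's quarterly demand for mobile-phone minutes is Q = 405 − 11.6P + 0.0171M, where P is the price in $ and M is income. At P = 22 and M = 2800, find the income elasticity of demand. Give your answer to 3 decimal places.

At P = 22, M = 2800: Q = 197.680.
Holding P constant, ∂Q/∂M = 0.0171.
η_M = (∂Q/∂M)·(M/Q) = 0.0171 × (2800/197.680) = 0.242.

0.242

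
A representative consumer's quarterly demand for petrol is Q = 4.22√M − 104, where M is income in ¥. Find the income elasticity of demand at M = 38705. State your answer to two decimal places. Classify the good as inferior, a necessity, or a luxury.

At M = 38705: Q = 726.225.
dQ/dM = 4.22/(2√M) = 0.010725 at this income.
η = (dQ/dM)·(M/Q) = 0.010725 × (38705/726.225) = 0.57.
Since 0 < η < 1, the good is a necessity.

0.57 (necessity)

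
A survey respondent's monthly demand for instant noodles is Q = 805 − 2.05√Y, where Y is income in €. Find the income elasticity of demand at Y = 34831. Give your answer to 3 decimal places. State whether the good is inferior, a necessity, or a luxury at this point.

At Y = 34831: Q = 422.407.
dQ/dY = -2.05/(2√Y) = -0.00549213 at this income.
η = (dQ/dY)·(Y/Q) = -0.00549213 × (34831/422.407) = -0.453.
Since η < 0, the good is an inferior good.

-0.453 (inferior good)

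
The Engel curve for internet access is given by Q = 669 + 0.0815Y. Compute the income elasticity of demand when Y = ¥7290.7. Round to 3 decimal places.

At Y = 7290.7: Q = 1263.192.
dQ/dY = 0.0815.
η = (dQ/dY)·(Y/Q) = 0.0815 × (7290.7/1263.192) = 0.470.

0.470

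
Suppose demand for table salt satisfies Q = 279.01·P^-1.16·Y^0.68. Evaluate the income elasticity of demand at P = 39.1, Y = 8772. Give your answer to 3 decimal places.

For a multiplicative demand Q = A·P^α·Y^β, the income elasticity is β everywhere.
Here β = 0.68, so η = 0.680.

0.680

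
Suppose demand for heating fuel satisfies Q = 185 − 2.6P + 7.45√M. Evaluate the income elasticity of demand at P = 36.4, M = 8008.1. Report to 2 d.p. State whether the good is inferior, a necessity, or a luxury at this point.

At P = 36.4, M = 8008.1: Q = 757.046.
Holding P constant, ∂Q/∂M = 7.45/(2√M) = 0.0416257.
η_M = (∂Q/∂M)·(M/Q) = 0.0416257 × (8008.1/757.046) = 0.44.
Since 0 < η < 1, this is a necessity.

0.44 (necessity)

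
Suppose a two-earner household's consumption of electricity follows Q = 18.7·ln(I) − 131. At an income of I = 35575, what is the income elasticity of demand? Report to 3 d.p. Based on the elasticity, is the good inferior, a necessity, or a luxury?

0.288 (necessity)

At I = 35575: Q = 64.965.
dQ/dI = 18.7/I = 0.00052565 at this income.
η = (dQ/dI)·(I/Q) = 0.00052565 × (35575/64.965) = 0.288.
Since 0 < η < 1, the good is a necessity.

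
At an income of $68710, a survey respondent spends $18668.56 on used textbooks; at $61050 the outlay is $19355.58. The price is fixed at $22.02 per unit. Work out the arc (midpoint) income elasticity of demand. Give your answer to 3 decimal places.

-0.306

With a constant price, Q₁ = 18668.56/22.02 = 847.800 and Q₂ = 19355.58/22.02 = 879.000 (equivalently, work directly with expenditure since P cancels).
Midpoint %ΔQ = (19355.58 − 18668.56)/19012.07 = 0.03614; midpoint %ΔI = (61050 − 68710)/64880 = -0.11806.
η = 0.03614 / -0.11806 = -0.306.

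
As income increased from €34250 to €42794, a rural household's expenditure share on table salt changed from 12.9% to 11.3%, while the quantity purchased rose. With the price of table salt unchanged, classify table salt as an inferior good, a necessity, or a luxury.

necessity

Quantity rises but the budget share falls as income rises, so 0 < η < 1.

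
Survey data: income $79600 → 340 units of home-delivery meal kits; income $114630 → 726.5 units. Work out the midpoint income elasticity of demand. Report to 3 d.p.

2.009

ΔQ = 726.5 − 340 = 386.5; midpoint Q̄ = (340 + 726.5)/2 = 533.25.
ΔI = 114630 − 79600 = 35030; midpoint Ī = (79600 + 114630)/2 = 97115.
η = (ΔQ/Q̄) ÷ (ΔI/Ī) = (386.5/533.25) ÷ (35030/97115) = 2.009.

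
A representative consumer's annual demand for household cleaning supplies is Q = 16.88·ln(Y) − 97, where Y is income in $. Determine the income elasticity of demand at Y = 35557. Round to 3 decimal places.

0.211

At Y = 35557: Q = 79.884.
dQ/dY = 16.88/Y = 0.000474731 at this income.
η = (dQ/dY)·(Y/Q) = 0.000474731 × (35557/79.884) = 0.211.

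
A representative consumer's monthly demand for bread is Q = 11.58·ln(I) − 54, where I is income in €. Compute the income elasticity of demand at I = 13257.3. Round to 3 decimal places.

0.207

At I = 13257.3: Q = 55.921.
dQ/dI = 11.58/I = 0.000873481 at this income.
η = (dQ/dI)·(I/Q) = 0.000873481 × (13257.3/55.921) = 0.207.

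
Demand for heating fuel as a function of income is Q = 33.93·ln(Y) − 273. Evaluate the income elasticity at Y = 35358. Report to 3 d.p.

At Y = 35358: Q = 82.358.
dQ/dY = 33.93/Y = 0.000959613 at this income.
η = (dQ/dY)·(Y/Q) = 0.000959613 × (35358/82.358) = 0.412.

0.412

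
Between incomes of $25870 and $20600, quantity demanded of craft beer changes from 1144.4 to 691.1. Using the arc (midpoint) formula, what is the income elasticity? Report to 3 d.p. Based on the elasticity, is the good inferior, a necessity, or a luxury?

2.178 (luxury)

ΔQ = 691.1 − 1144.4 = -453.3; midpoint Q̄ = (1144.4 + 691.1)/2 = 917.75.
ΔI = 20600 − 25870 = -5270; midpoint Ī = (25870 + 20600)/2 = 23235.
η = (ΔQ/Q̄) ÷ (ΔI/Ī) = (-453.3/917.75) ÷ (-5270/23235) = 2.178.
η > 1 ⇒ luxury.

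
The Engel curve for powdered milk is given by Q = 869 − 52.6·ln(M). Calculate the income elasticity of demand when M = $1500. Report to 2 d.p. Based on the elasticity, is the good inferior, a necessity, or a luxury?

At M = 1500: Q = 484.325.
dQ/dM = -52.6/M = -0.0350667 at this income.
η = (dQ/dM)·(M/Q) = -0.0350667 × (1500/484.325) = -0.11.
Since η < 0, the good is an inferior good.

-0.11 (inferior good)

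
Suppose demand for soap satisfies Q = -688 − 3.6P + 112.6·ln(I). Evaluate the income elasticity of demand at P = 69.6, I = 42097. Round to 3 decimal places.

0.432

At P = 69.6, I = 42097: Q = 260.375.
Holding P constant, ∂Q/∂I = 112.6/I = 0.00267477.
η_I = (∂Q/∂I)·(I/Q) = 0.00267477 × (42097/260.375) = 0.432.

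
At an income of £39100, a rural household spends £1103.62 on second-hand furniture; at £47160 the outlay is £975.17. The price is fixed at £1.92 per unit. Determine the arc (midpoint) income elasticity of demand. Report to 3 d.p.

With a constant price, Q₁ = 1103.62/1.92 = 574.802 and Q₂ = 975.17/1.92 = 507.901 (equivalently, work directly with expenditure since P cancels).
Midpoint %ΔQ = (975.17 − 1103.62)/1039.40 = -0.12358; midpoint %ΔI = (47160 − 39100)/43130 = 0.18688.
η = -0.12358 / 0.18688 = -0.661.

-0.661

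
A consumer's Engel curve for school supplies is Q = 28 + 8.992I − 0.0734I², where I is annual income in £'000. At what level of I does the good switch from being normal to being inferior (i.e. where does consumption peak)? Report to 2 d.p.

dQ/dI = 8.992 − 0.1468I.
The good is inferior where dQ/dI < 0. Setting dQ/dI = 0 gives I = 8.992 / 0.1468 = 61.25.

61.25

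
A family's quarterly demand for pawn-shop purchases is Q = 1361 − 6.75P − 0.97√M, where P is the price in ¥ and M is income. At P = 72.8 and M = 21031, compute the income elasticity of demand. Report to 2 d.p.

-0.10

At P = 72.8, M = 21031: Q = 728.930.
Holding P constant, ∂Q/∂M = -0.97/(2√M) = -0.00334435.
η_M = (∂Q/∂M)·(M/Q) = -0.00334435 × (21031/728.930) = -0.10.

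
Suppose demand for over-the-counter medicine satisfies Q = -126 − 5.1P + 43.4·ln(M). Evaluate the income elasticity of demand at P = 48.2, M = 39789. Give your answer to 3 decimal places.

At P = 48.2, M = 39789: Q = 87.844.
Holding P constant, ∂Q/∂M = 43.4/M = 0.00109075.
η_M = (∂Q/∂M)·(M/Q) = 0.00109075 × (39789/87.844) = 0.494.

0.494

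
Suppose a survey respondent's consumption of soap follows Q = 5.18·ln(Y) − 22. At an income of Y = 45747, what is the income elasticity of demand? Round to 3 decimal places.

0.154

At Y = 45747: Q = 33.586.
dQ/dY = 5.18/Y = 0.000113231 at this income.
η = (dQ/dY)·(Y/Q) = 0.000113231 × (45747/33.586) = 0.154.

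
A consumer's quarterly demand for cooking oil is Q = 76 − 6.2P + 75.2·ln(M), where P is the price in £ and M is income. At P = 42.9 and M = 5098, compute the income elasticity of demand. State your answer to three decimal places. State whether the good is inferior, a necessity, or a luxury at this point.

At P = 42.9, M = 5098: Q = 451.973.
Holding P constant, ∂Q/∂M = 75.2/M = 0.0147509.
η_M = (∂Q/∂M)·(M/Q) = 0.0147509 × (5098/451.973) = 0.166.
Since 0 < η < 1, this is a necessity.

0.166 (necessity)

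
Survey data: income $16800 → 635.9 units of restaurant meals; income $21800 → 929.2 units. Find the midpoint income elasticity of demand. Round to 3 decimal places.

1.447

ΔQ = 929.2 − 635.9 = 293.3; midpoint Q̄ = (635.9 + 929.2)/2 = 782.55.
ΔI = 21800 − 16800 = 5000; midpoint Ī = (16800 + 21800)/2 = 19300.
η = (ΔQ/Q̄) ÷ (ΔI/Ī) = (293.3/782.55) ÷ (5000/19300) = 1.447.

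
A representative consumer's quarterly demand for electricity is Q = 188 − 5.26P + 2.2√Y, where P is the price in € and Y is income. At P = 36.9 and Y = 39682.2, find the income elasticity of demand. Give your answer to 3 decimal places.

At P = 36.9, Y = 39682.2: Q = 432.155.
Holding P constant, ∂Q/∂Y = 2.2/(2√Y) = 0.00552198.
η_Y = (∂Q/∂Y)·(Y/Q) = 0.00552198 × (39682.2/432.155) = 0.507.

0.507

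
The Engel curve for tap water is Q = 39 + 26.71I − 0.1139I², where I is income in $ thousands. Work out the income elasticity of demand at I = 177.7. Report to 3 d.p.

At I = 177.7: Q = 1188.7137.
dQ/dI = 26.71 − 0.2278I = -13.77006.
η = (dQ/dI)·(I/Q) = -13.77006 × (177.7/1188.7137) = -2.058.

-2.058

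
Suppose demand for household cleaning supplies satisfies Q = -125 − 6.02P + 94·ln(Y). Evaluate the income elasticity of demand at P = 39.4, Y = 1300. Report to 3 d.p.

At P = 39.4, Y = 1300: Q = 311.803.
Holding P constant, ∂Q/∂Y = 94/Y = 0.0723077.
η_Y = (∂Q/∂Y)·(Y/Q) = 0.0723077 × (1300/311.803) = 0.301.

0.301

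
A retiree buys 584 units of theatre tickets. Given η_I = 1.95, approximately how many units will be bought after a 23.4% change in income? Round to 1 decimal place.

%ΔQ ≈ η × %ΔI = 1.95 × 23.4% = 45.63%.
New Q ≈ 584 × (1 + 0.4563) = 850.5.

850.5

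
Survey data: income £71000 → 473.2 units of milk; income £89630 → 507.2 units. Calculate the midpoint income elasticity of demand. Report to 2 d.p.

0.30

ΔQ = 507.2 − 473.2 = 34; midpoint Q̄ = (473.2 + 507.2)/2 = 490.2.
ΔI = 89630 − 71000 = 18630; midpoint Ī = (71000 + 89630)/2 = 80315.
η = (ΔQ/Q̄) ÷ (ΔI/Ī) = (34/490.2) ÷ (18630/80315) = 0.30.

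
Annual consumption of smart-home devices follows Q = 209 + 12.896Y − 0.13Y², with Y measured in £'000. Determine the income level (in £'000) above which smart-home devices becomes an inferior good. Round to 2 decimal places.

49.60

dQ/dY = 12.896 − 0.26Y.
The good is inferior where dQ/dY < 0. Setting dQ/dY = 0 gives Y = 12.896 / 0.26 = 49.60.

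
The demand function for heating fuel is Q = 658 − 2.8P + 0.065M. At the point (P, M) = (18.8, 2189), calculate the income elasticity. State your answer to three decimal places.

At P = 18.8, M = 2189: Q = 747.645.
Holding P constant, ∂Q/∂M = 0.065.
η_M = (∂Q/∂M)·(M/Q) = 0.065 × (2189/747.645) = 0.190.

0.190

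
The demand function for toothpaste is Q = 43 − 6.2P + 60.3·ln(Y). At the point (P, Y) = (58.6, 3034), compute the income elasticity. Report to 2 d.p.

0.37

At P = 58.6, Y = 3034: Q = 163.144.
Holding P constant, ∂Q/∂Y = 60.3/Y = 0.0198748.
η_Y = (∂Q/∂Y)·(Y/Q) = 0.0198748 × (3034/163.144) = 0.37.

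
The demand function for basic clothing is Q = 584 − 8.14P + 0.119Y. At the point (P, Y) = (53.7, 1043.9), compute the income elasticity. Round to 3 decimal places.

0.458

At P = 53.7, Y = 1043.9: Q = 271.106.
Holding P constant, ∂Q/∂Y = 0.119.
η_Y = (∂Q/∂Y)·(Y/Q) = 0.119 × (1043.9/271.106) = 0.458.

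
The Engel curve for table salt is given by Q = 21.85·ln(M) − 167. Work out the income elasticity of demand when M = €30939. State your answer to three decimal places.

0.371

At M = 30939: Q = 58.924.
dQ/dM = 21.85/M = 0.000706228 at this income.
η = (dQ/dM)·(M/Q) = 0.000706228 × (30939/58.924) = 0.371.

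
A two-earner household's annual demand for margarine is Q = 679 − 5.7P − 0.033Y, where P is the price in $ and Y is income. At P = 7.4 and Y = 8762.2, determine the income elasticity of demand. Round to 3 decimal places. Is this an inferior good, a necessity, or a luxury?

At P = 7.4, Y = 8762.2: Q = 347.667.
Holding P constant, ∂Q/∂Y = −0.033.
η_Y = (∂Q/∂Y)·(Y/Q) = -0.033 × (8762.2/347.667) = -0.832.
Since η < 0, this is an inferior good.

-0.832 (inferior good)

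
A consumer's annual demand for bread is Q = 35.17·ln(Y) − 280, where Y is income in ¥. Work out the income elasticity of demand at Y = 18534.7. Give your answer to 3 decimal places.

At Y = 18534.7: Q = 65.630.
dQ/dY = 35.17/Y = 0.00189752 at this income.
η = (dQ/dY)·(Y/Q) = 0.00189752 × (18534.7/65.630) = 0.536.

0.536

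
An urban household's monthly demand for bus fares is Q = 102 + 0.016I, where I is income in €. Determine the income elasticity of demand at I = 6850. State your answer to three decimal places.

0.518

At I = 6850: Q = 211.600.
dQ/dI = 0.016.
η = (dQ/dI)·(I/Q) = 0.016 × (6850/211.600) = 0.518.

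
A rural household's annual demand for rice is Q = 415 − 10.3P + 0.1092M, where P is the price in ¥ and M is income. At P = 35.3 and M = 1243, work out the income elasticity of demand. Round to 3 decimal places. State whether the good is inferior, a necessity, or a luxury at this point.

0.725 (necessity)

At P = 35.3, M = 1243: Q = 187.146.
Holding P constant, ∂Q/∂M = 0.1092.
η_M = (∂Q/∂M)·(M/Q) = 0.1092 × (1243/187.146) = 0.725.
Since 0 < η < 1, this is a necessity.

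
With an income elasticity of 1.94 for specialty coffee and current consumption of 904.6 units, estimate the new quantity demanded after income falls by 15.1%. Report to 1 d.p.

639.6

%ΔQ ≈ η × %ΔI = 1.94 × (-15.1%) = -29.294%.
New Q ≈ 904.6 × (1 − 0.29294) = 639.6.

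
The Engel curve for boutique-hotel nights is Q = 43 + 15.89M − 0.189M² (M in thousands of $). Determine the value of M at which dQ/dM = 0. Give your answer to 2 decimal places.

dQ/dM = 15.89 − 0.378M.
The good is inferior where dQ/dM < 0. Setting dQ/dM = 0 gives M = 15.89 / 0.378 = 42.04.

42.04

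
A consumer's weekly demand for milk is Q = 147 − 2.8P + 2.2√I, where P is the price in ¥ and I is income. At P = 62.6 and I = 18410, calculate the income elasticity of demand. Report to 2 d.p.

At P = 62.6, I = 18410: Q = 270.224.
Holding P constant, ∂Q/∂I = 2.2/(2√I) = 0.0081071.
η_I = (∂Q/∂I)·(I/Q) = 0.0081071 × (18410/270.224) = 0.55.

0.55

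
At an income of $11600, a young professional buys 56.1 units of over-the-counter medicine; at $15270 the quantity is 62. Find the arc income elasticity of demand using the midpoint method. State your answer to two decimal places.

ΔQ = 62 − 56.1 = 5.9; midpoint Q̄ = (56.1 + 62)/2 = 59.05.
ΔI = 15270 − 11600 = 3670; midpoint Ī = (11600 + 15270)/2 = 13435.
η = (ΔQ/Q̄) ÷ (ΔI/Ī) = (5.9/59.05) ÷ (3670/13435) = 0.37.

0.37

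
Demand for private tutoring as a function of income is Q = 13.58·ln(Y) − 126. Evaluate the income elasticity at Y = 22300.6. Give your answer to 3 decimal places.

1.362

At Y = 22300.6: Q = 9.968.
dQ/dY = 13.58/Y = 0.000608952 at this income.
η = (dQ/dY)·(Y/Q) = 0.000608952 × (22300.6/9.968) = 1.362.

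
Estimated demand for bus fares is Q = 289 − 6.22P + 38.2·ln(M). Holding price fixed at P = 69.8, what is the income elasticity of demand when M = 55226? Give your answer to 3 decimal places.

0.140

At P = 69.8, M = 55226: Q = 271.957.
Holding P constant, ∂Q/∂M = 38.2/M = 0.000691703.
η_M = (∂Q/∂M)·(M/Q) = 0.000691703 × (55226/271.957) = 0.140.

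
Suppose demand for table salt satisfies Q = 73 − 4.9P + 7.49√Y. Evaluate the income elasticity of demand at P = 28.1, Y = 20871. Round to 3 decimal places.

At P = 28.1, Y = 20871: Q = 1017.375.
Holding P constant, ∂Q/∂Y = 7.49/(2√Y) = 0.0259227.
η_Y = (∂Q/∂Y)·(Y/Q) = 0.0259227 × (20871/1017.375) = 0.532.

0.532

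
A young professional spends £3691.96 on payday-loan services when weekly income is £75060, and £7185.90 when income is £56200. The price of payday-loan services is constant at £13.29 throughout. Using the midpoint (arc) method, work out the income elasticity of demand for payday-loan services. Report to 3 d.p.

With a constant price, Q₁ = 3691.96/13.29 = 277.800 and Q₂ = 7185.90/13.29 = 540.700 (equivalently, work directly with expenditure since P cancels).
Midpoint %ΔQ = (7185.90 − 3691.96)/5438.93 = 0.64239; midpoint %ΔI = (56200 − 75060)/65630 = -0.28737.
η = 0.64239 / -0.28737 = -2.235.

-2.235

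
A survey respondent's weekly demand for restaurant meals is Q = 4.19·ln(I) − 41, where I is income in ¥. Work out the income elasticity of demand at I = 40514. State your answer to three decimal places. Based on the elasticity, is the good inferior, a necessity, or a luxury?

At I = 40514: Q = 3.453.
dQ/dI = 4.19/I = 0.000103421 at this income.
η = (dQ/dI)·(I/Q) = 0.000103421 × (40514/3.453) = 1.213.
Since η > 1, the good is a luxury.

1.213 (luxury)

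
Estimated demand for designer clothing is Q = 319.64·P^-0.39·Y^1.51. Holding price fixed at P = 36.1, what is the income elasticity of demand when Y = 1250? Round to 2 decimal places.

1.51

For a multiplicative demand Q = A·P^α·Y^β, the income elasticity is β everywhere.
Here β = 1.51, so η = 1.51.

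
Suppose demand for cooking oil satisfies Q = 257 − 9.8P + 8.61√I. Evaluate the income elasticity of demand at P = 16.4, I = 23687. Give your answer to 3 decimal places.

At P = 16.4, I = 23687: Q = 1421.409.
Holding P constant, ∂Q/∂I = 8.61/(2√I) = 0.0279717.
η_I = (∂Q/∂I)·(I/Q) = 0.0279717 × (23687/1421.409) = 0.466.

0.466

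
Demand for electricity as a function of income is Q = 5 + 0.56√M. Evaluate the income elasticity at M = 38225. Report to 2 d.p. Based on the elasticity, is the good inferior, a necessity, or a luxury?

0.48 (necessity)

At M = 38225: Q = 114.487.
dQ/dM = 0.56/(2√M) = 0.00143214 at this income.
η = (dQ/dM)·(M/Q) = 0.00143214 × (38225/114.487) = 0.48.
Since 0 < η < 1, the good is a necessity.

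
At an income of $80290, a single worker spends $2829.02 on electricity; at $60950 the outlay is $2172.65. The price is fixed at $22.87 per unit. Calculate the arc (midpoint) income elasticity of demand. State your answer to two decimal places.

With a constant price, Q₁ = 2829.02/22.87 = 123.700 and Q₂ = 2172.65/22.87 = 95.000 (equivalently, work directly with expenditure since P cancels).
Midpoint %ΔQ = (2172.65 − 2829.02)/2500.84 = -0.26246; midpoint %ΔI = (60950 − 80290)/70620 = -0.27386.
η = -0.26246 / -0.27386 = 0.96.

0.96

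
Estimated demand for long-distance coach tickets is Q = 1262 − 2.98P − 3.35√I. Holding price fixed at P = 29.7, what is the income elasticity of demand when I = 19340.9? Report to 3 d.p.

At P = 29.7, I = 19340.9: Q = 707.604.
Holding P constant, ∂Q/∂I = -3.35/(2√I) = -0.0120442.
η_I = (∂Q/∂I)·(I/Q) = -0.0120442 × (19340.9/707.604) = -0.329.

-0.329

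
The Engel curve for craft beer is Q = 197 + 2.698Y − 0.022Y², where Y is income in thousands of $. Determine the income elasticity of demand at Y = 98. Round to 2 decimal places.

At Y = 98: Q = 250.1160.
dQ/dY = 2.698 − 0.044Y = -1.61400.
η = (dQ/dY)·(Y/Q) = -1.61400 × (98/250.1160) = -0.63.

-0.63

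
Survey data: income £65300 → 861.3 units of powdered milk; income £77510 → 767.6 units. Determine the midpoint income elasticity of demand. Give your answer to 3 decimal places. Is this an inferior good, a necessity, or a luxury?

ΔQ = 767.6 − 861.3 = -93.7; midpoint Q̄ = (861.3 + 767.6)/2 = 814.45.
ΔI = 77510 − 65300 = 12210; midpoint Ī = (65300 + 77510)/2 = 71405.
η = (ΔQ/Q̄) ÷ (ΔI/Ī) = (-93.7/814.45) ÷ (12210/71405) = -0.673.
η < 0 ⇒ inferior good.

-0.673 (inferior good)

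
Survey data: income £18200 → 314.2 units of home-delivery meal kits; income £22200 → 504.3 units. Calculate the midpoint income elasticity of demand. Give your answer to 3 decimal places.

2.346

ΔQ = 504.3 − 314.2 = 190.1; midpoint Q̄ = (314.2 + 504.3)/2 = 409.25.
ΔI = 22200 − 18200 = 4000; midpoint Ī = (18200 + 22200)/2 = 20200.
η = (ΔQ/Q̄) ÷ (ΔI/Ī) = (190.1/409.25) ÷ (4000/20200) = 2.346.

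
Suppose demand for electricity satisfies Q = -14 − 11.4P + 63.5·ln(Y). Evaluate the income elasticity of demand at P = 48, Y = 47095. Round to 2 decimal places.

At P = 48, Y = 47095: Q = 122.055.
Holding P constant, ∂Q/∂Y = 63.5/Y = 0.00134834.
η_Y = (∂Q/∂Y)·(Y/Q) = 0.00134834 × (47095/122.055) = 0.52.

0.52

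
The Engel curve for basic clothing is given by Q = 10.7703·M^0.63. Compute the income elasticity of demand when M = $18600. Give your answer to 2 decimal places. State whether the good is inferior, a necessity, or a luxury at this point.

For Q = A·M^β the income elasticity is constant and equal to β.
Here β = 0.63, so η = 0.63.
Since 0 < η < 1, the good is a necessity.

0.63 (necessity)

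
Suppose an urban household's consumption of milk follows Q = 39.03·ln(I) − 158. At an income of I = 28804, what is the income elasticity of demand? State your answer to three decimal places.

At I = 28804: Q = 242.771.
dQ/dI = 39.03/I = 0.00135502 at this income.
η = (dQ/dI)·(I/Q) = 0.00135502 × (28804/242.771) = 0.161.

0.161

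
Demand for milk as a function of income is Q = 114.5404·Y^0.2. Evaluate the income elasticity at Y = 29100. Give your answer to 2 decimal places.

For Q = A·Y^β the income elasticity is constant and equal to β.
Here β = 0.2, so η = 0.20.

0.20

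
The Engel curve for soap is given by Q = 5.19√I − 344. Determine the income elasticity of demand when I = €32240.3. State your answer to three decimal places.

0.793

At I = 32240.3: Q = 587.895.
dQ/dI = 5.19/(2√I) = 0.0144523 at this income.
η = (dQ/dI)·(I/Q) = 0.0144523 × (32240.3/587.895) = 0.793.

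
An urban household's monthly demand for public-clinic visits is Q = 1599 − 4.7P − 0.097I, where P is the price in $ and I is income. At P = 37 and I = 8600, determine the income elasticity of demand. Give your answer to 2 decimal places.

At P = 37, I = 8600: Q = 590.900.
Holding P constant, ∂Q/∂I = −0.097.
η_I = (∂Q/∂I)·(I/Q) = -0.097 × (8600/590.900) = -1.41.

-1.41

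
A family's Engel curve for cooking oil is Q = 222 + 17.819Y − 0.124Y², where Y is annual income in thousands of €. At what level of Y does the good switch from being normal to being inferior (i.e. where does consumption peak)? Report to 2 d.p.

dQ/dY = 17.819 − 0.248Y.
The good is inferior where dQ/dY < 0. Setting dQ/dY = 0 gives Y = 17.819 / 0.248 = 71.85.

71.85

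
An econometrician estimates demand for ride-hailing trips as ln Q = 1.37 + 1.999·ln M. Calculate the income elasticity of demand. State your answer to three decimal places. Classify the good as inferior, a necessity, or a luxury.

In a log-linear demand, the coefficient on ln M is the income elasticity.
So η = 1.999.
η > 1 ⇒ luxury.

1.999 (luxury)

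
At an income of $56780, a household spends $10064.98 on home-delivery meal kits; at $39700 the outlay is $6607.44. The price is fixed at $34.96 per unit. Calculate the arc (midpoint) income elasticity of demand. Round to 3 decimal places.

1.171

With a constant price, Q₁ = 10064.98/34.96 = 287.900 and Q₂ = 6607.44/34.96 = 189.000 (equivalently, work directly with expenditure since P cancels).
Midpoint %ΔQ = (6607.44 − 10064.98)/8336.21 = -0.41476; midpoint %ΔI = (39700 − 56780)/48240 = -0.35406.
η = -0.41476 / -0.35406 = 1.171.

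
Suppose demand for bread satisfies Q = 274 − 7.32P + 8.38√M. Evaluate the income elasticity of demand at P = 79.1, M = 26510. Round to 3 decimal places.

0.644

At P = 79.1, M = 26510: Q = 1059.411.
Holding P constant, ∂Q/∂M = 8.38/(2√M) = 0.0257341.
η_M = (∂Q/∂M)·(M/Q) = 0.0257341 × (26510/1059.411) = 0.644.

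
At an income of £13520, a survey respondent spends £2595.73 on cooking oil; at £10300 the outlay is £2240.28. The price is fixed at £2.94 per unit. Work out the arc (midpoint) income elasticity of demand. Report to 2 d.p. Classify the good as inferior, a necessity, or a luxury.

With a constant price, Q₁ = 2595.73/2.94 = 882.901 and Q₂ = 2240.28/2.94 = 762.000 (equivalently, work directly with expenditure since P cancels).
Midpoint %ΔQ = (2240.28 − 2595.73)/2418.01 = -0.14700; midpoint %ΔI = (10300 − 13520)/11910 = -0.27036.
η = -0.14700 / -0.27036 = 0.54.
0 < η < 1 ⇒ necessity.

0.54 (necessity)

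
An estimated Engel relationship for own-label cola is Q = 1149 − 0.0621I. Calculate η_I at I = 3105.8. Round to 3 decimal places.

At I = 3105.8: Q = 956.130.
dQ/dI = −0.0621.
η = (dQ/dI)·(I/Q) = -0.0621 × (3105.8/956.130) = -0.202.

-0.202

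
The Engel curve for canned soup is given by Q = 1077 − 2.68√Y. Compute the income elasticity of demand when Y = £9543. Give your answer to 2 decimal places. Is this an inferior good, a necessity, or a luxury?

-0.16 (inferior good)

At Y = 9543: Q = 815.195.
dQ/dY = -2.68/(2√Y) = -0.0137171 at this income.
η = (dQ/dY)·(Y/Q) = -0.0137171 × (9543/815.195) = -0.16.
Since η < 0, the good is an inferior good.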